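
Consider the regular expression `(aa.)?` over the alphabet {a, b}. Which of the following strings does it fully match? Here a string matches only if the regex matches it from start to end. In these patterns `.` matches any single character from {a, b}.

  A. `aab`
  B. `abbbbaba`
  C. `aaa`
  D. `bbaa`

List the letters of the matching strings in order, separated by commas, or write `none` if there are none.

A → match
B → no match
C → match
D → no match

A, C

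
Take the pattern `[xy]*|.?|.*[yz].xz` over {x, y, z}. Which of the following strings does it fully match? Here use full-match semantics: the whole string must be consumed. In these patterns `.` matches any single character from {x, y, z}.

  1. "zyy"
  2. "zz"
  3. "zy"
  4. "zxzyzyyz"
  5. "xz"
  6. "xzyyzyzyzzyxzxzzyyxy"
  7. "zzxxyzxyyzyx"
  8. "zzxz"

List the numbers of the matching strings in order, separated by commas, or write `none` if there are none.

8

1. "zyy" → no match
2. "zz" → no match
3. "zy" → no match
4. "zxzyzyyz" → no match
5. "xz" → no match
6 → no match
7. "zzxxyzxyyzyx" → no match
8. "zzxz" → match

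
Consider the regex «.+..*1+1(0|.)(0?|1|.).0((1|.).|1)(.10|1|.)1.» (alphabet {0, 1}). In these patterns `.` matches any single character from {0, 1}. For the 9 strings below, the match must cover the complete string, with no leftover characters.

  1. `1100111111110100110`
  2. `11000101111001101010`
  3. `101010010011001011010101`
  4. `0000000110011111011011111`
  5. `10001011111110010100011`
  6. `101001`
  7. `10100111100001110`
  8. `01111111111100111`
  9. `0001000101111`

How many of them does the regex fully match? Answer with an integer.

1 → no match
2 → match
3 → no match
4 → match
5 → no match
6 → no match
7 → match
8 → no match
9 → no match
Total matched: 3

3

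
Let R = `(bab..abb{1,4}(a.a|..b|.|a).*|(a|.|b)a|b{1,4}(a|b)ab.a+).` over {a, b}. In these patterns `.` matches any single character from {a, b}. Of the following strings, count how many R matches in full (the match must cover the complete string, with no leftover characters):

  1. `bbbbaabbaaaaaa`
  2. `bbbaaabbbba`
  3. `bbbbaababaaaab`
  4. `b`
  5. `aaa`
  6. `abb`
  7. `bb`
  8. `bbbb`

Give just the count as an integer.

2

1 → match
2 → no match
3 → no match
4 → no match
5 → match
6 → no match
7 → no match
8 → no match
Total matched: 2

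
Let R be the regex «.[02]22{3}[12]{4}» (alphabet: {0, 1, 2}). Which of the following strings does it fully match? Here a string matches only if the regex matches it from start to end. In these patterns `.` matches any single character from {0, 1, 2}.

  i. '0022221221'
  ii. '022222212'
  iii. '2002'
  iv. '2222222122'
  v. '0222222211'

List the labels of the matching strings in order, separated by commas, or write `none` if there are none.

i, iv, v

i → match
ii → no match
iii → no match
iv → match
v → match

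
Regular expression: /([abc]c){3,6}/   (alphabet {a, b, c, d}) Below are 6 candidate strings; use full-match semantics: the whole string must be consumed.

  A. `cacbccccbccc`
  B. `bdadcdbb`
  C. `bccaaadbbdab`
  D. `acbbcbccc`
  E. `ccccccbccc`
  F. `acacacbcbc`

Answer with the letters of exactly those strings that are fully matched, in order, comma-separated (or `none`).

A → no match
B → no match — must end with `c`
C → no match — must end with `c`
D → no match
E → match
F → match

E, F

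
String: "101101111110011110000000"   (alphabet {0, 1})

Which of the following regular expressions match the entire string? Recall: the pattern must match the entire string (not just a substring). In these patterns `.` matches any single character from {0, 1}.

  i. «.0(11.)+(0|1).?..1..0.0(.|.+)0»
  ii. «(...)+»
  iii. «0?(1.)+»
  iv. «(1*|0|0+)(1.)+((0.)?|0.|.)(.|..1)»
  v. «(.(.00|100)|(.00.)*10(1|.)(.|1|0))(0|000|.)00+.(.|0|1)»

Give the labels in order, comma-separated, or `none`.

i, ii

i → match
ii → match
iii → no match
iv → no match
v → no match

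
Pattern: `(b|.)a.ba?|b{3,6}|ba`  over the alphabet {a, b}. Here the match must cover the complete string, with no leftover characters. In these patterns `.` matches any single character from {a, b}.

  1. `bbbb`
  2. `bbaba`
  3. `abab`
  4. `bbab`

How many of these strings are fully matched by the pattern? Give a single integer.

1 → match
2 → no match
3 → no match
4 → no match
Total matched: 1

1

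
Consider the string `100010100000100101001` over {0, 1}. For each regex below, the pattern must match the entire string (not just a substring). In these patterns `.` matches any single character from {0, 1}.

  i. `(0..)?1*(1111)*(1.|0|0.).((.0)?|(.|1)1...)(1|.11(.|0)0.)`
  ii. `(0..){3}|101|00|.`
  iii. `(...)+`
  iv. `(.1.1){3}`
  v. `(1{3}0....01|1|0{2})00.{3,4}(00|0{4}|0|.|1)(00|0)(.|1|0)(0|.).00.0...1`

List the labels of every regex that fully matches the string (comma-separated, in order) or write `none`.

i → no match
ii → no match
iii → match
iv → no match
v → match

iii, v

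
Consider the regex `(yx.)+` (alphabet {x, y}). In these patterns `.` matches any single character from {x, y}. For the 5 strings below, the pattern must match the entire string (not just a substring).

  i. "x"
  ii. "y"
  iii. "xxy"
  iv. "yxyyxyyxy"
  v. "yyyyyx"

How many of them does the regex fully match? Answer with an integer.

i → no match — must start with "yx"
ii → no match — must start with "yx"
iii → no match — must start with "yx"
iv → match
v → no match — must start with "yx"
Total matched: 1

1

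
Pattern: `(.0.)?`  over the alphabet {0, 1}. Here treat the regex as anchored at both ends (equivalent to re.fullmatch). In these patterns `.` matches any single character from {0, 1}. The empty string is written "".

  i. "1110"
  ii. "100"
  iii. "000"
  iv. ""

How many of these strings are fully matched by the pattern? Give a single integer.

3

i. "1110" → no match
ii. "100" → match
iii. "000" → match
iv. "" → match
Total matched: 3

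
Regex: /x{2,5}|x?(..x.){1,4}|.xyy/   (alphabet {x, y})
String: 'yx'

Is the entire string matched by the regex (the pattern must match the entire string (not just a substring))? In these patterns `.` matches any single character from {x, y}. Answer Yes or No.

No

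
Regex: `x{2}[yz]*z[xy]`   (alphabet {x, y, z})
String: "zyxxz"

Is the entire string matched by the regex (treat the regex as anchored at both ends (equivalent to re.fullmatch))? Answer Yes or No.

No

Every match must start with "x", but "zyxxz" does not.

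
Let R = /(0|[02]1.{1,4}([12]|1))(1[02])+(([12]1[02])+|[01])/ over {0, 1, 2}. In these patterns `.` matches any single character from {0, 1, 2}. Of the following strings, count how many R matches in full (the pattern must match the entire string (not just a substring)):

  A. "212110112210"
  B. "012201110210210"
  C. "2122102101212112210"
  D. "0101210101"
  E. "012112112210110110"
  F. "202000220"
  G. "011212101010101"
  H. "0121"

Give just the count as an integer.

7

A → match
B → match
C → match
D → match
E → match
F → no match
G → match
H → match
Total matched: 7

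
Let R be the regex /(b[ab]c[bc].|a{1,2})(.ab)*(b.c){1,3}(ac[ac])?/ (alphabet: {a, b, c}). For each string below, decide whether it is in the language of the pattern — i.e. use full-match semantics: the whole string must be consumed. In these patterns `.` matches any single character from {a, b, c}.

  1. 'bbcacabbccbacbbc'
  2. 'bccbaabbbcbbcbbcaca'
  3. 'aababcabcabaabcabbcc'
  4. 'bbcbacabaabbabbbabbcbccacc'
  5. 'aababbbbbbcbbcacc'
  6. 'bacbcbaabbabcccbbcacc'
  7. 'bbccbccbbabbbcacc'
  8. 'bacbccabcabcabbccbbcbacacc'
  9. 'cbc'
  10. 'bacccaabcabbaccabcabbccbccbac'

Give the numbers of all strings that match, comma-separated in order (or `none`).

1 → no match
2 → no match
3 → match
4 → no match
5 → no match
6 → no match
7 → no match
8 → match
9 → no match
10 → no match

3, 8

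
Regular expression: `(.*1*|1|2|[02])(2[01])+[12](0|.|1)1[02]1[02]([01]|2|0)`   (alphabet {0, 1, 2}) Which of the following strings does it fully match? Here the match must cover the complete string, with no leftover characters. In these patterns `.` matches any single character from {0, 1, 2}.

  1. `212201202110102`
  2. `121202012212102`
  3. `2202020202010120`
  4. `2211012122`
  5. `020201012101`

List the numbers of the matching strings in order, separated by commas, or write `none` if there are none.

1, 3, 4, 5

1 → match
2 → no match
3 → match
4 → match
5 → match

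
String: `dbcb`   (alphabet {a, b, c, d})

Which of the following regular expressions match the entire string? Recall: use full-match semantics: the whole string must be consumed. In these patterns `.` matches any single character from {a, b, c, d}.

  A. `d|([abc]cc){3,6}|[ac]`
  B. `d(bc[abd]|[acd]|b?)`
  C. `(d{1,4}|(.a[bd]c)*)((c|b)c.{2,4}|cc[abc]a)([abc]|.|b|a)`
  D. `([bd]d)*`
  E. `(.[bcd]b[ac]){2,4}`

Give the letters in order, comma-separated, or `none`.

B

A → no match
B → match
C → no match
D → no match
E → no match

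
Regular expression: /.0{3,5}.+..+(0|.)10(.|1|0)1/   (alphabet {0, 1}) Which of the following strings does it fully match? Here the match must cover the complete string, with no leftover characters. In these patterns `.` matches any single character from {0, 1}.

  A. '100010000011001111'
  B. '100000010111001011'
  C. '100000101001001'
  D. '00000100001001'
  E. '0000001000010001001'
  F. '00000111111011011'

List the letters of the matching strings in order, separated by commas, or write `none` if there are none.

A → no match
B → match
C → match
D → match
E → match
F → match

B, C, D, E, F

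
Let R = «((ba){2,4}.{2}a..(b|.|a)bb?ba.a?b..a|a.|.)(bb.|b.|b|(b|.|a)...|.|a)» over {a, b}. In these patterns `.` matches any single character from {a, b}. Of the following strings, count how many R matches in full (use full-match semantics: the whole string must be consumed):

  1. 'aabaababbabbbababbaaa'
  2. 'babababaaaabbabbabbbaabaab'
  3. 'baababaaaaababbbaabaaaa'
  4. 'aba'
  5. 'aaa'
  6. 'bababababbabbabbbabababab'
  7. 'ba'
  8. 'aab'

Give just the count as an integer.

1 → no match
2 → match
3 → no match
4 → match
5 → match
6 → match
7 → match
8 → match
Total matched: 6

6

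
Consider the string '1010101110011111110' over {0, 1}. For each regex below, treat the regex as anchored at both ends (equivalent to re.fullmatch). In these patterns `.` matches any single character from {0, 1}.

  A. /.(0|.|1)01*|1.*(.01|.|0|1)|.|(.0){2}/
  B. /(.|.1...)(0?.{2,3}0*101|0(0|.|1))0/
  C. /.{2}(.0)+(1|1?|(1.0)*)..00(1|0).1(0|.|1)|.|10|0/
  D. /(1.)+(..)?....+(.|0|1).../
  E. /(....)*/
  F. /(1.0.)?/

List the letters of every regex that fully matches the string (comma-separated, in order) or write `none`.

A → match
B → no match
C → no match
D → match
E → no match
F → no match

A, D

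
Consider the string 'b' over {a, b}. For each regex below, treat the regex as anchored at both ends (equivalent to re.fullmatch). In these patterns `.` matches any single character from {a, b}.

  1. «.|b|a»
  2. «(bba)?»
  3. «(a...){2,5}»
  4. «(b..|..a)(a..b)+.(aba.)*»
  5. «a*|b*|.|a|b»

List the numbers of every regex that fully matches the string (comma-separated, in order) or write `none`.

1, 5

1 → match
2 → no match
3 → no match — must start with 'a'
4 → no match
5 → match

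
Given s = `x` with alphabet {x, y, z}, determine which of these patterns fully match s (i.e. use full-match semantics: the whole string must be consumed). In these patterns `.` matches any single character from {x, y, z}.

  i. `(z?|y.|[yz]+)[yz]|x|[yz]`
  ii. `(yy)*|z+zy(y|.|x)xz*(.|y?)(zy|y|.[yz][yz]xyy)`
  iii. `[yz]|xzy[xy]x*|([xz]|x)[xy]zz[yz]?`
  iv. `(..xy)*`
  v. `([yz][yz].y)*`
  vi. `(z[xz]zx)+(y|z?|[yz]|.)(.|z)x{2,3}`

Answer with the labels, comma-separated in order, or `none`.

i

i → match
ii → no match
iii → no match
iv → no match
v → no match
vi → no match — must start with `z`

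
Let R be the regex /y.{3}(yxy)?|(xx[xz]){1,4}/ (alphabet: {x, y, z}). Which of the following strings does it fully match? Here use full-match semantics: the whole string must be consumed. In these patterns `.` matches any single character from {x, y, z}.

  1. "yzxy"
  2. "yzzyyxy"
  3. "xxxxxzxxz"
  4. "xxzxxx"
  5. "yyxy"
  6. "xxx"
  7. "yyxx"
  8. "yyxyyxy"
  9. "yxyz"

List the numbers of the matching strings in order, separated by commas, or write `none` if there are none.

1, 2, 3, 4, 5, 6, 7, 8, 9

1 → match
2 → match
3 → match
4 → match
5 → match
6 → match
7 → match
8 → match
9 → match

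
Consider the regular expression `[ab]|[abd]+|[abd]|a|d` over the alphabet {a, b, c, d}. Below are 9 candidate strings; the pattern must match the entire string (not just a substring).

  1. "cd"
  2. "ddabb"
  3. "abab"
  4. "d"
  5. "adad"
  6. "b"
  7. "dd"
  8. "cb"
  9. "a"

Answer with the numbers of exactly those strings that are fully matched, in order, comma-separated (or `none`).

2, 3, 4, 5, 6, 7, 9

1 → no match
2 → match
3 → match
4 → match
5 → match
6 → match
7 → match
8 → no match
9 → match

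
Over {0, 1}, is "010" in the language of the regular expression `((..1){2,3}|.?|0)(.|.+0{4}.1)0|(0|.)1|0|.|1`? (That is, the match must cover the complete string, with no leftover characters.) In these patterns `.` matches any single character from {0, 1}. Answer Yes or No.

Yes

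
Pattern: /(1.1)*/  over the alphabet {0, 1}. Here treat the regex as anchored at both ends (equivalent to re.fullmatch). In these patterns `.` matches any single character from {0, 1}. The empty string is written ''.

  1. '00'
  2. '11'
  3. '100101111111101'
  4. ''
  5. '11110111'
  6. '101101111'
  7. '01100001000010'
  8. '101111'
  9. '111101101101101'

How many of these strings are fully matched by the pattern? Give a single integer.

1 → no match
2 → no match
3 → no match
4 → match
5 → no match
6 → match
7 → no match
8 → match
9 → match
Total matched: 4

4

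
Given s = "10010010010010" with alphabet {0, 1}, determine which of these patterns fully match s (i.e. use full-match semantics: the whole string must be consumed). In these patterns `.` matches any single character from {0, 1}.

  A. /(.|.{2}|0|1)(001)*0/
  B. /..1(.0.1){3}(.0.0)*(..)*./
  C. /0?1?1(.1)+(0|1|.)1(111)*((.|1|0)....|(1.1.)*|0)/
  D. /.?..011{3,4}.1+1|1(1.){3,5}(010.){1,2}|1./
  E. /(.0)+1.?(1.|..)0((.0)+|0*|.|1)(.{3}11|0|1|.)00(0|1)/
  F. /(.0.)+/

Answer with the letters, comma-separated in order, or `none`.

A → match
B → no match
C → no match
D → no match
E → no match
F → no match

A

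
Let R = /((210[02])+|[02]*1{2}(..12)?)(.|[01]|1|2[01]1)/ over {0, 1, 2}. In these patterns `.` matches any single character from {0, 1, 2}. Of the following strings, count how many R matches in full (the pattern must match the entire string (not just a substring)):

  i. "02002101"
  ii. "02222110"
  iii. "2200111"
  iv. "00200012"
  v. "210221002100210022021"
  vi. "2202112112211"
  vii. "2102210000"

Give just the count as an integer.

i → no match
ii → match
iii → match
iv → no match
v → no match
vi → match
vii → no match
Total matched: 3

3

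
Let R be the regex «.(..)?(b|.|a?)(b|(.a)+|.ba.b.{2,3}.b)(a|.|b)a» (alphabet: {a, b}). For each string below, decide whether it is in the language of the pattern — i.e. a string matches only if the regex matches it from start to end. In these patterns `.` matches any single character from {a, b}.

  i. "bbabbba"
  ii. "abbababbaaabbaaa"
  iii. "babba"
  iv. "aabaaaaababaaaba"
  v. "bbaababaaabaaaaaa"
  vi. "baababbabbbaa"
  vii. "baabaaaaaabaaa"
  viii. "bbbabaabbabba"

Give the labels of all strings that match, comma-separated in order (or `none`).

i, iii, iv, vi, vii

i → match
ii → no match
iii → match
iv → match
v → no match
vi → match
vii → match
viii → no match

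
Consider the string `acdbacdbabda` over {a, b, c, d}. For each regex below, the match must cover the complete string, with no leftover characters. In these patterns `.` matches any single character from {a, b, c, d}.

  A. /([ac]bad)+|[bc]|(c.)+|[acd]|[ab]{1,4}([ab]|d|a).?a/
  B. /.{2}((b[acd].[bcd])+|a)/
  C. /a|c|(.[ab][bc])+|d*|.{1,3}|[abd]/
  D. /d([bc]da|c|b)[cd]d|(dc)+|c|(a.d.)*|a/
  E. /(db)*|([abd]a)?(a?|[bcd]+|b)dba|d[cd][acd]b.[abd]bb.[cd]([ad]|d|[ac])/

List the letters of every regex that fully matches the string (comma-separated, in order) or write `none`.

D

A → no match
B → no match
C → no match
D → match
E → no match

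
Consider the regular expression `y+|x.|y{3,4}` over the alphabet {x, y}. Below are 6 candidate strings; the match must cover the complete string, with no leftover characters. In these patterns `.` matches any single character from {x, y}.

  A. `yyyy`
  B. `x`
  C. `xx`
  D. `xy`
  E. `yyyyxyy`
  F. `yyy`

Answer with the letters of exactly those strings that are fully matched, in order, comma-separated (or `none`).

A. `yyyy` → match
B. `x` → no match
C. `xx` → match
D. `xy` → match
E. `yyyyxyy` → no match
F. `yyy` → match

A, C, D, F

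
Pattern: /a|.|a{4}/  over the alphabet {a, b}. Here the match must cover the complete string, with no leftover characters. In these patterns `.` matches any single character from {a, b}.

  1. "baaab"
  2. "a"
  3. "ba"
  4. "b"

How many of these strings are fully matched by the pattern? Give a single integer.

2

1 → no match
2 → match
3 → no match
4 → match
Total matched: 2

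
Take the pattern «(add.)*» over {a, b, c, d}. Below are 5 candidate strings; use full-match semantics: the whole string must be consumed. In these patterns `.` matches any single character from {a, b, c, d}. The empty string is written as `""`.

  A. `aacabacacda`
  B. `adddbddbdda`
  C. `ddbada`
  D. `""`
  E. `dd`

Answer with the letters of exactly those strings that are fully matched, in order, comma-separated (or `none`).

D

A → no match
B → no match
C → no match
D → match
E → no match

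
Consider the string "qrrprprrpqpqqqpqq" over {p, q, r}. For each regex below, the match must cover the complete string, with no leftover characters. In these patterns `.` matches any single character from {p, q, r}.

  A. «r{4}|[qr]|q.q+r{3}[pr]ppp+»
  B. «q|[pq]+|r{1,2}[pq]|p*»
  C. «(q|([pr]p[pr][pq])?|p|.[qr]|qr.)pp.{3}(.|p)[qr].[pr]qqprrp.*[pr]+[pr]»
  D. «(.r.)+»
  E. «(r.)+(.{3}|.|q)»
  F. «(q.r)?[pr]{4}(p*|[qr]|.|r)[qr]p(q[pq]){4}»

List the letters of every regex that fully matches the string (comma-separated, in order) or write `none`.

A → no match
B → no match
C → no match
D → no match
E → no match — must start with "r"
F → match

F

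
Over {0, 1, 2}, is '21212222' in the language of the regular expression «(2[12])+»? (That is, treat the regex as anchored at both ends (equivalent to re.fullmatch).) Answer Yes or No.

Yes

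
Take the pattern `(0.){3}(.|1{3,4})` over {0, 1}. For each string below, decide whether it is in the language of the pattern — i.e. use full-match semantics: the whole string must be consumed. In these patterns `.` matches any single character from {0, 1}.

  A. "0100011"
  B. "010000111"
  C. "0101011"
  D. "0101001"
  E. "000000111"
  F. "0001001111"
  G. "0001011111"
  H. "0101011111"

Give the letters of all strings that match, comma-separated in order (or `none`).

A, B, C, D, E, F, G, H

A → match
B → match
C → match
D → match
E → match
F → match
G → match
H → match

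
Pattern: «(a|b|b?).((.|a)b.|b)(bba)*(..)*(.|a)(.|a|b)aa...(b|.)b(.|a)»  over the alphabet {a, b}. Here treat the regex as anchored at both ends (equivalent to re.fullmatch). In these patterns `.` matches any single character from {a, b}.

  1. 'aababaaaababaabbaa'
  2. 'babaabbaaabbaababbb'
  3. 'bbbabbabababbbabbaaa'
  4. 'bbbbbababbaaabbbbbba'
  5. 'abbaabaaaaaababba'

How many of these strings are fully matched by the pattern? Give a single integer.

1 → no match
2 → no match
3 → no match
4 → no match
5 → match
Total matched: 1

1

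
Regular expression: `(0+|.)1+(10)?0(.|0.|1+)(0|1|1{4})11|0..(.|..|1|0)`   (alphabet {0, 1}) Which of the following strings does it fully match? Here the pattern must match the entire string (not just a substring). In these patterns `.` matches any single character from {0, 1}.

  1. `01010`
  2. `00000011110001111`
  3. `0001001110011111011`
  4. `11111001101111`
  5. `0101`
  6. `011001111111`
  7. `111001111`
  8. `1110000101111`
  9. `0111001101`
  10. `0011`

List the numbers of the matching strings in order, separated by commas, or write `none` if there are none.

1. `01010` → match
2 → match
3 → no match
4 → no match
5. `0101` → match
6. `011001111111` → match
7. `111001111` → match
8 → no match
9. `0111001101` → no match
10. `0011` → match

1, 2, 5, 6, 7, 10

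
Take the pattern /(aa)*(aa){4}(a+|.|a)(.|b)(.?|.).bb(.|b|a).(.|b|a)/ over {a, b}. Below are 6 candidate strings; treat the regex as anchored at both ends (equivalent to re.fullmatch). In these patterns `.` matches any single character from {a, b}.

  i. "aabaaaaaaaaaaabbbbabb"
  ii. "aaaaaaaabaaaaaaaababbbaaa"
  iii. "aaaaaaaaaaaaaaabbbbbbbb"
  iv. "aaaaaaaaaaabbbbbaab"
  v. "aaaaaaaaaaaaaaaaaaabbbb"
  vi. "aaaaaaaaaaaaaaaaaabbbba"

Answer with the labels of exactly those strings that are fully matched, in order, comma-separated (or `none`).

i → no match
ii → no match
iii → match
iv → match
v → no match
vi → match

iii, iv, vi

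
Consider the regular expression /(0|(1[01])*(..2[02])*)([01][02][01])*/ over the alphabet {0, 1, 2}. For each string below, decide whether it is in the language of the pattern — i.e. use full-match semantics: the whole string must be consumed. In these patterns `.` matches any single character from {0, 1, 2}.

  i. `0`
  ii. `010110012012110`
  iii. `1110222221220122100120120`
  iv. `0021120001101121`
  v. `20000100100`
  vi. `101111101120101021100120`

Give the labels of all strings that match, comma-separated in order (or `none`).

i, iii, iv, vi

i → match
ii → no match
iii → match
iv → match
v → no match
vi → match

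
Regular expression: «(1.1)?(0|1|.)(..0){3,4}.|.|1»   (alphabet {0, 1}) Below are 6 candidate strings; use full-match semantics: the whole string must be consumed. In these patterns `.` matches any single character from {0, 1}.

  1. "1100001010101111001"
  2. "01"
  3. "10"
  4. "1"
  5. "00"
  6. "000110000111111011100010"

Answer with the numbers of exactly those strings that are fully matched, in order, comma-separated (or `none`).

4

1 → no match
2. "01" → no match
3. "10" → no match
4. "1" → match
5. "00" → no match
6 → no match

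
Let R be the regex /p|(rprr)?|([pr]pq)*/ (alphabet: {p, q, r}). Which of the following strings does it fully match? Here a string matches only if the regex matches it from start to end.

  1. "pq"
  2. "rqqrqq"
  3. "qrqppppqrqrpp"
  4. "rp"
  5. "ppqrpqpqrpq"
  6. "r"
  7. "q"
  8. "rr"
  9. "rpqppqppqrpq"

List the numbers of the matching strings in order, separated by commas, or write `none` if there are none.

1. "pq" → no match
2. "rqqrqq" → no match
3 → no match
4. "rp" → no match
5. "ppqrpqpqrpq" → no match
6. "r" → no match
7. "q" → no match
8. "rr" → no match
9. "rpqppqppqrpq" → match

9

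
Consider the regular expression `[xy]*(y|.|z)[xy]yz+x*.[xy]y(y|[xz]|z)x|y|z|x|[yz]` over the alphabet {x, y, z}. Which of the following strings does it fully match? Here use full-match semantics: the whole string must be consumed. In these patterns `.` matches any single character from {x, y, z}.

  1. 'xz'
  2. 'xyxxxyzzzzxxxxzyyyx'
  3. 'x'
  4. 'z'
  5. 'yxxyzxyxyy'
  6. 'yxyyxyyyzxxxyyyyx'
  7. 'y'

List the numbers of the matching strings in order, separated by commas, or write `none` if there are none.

1 → no match
2 → match
3 → match
4 → match
5 → no match
6 → match
7 → match

2, 3, 4, 6, 7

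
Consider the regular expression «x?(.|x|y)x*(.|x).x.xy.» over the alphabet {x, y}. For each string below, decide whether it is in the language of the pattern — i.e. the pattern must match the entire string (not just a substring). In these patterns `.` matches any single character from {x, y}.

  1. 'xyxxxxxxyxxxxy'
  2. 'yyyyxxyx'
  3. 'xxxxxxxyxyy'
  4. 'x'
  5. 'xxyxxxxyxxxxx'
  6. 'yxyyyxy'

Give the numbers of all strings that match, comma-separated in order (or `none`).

1 → no match
2 → no match
3 → match
4 → no match
5 → no match
6 → no match

3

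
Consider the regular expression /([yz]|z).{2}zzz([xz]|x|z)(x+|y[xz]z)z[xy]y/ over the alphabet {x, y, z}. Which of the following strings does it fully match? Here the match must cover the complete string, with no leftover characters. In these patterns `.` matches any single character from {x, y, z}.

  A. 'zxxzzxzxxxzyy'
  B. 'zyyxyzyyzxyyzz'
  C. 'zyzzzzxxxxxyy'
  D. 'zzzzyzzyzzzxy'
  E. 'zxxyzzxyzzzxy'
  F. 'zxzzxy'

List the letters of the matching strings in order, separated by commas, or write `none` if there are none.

none

A → no match
B → no match — must end with 'y'
C → no match
D → no match
E → no match
F → no match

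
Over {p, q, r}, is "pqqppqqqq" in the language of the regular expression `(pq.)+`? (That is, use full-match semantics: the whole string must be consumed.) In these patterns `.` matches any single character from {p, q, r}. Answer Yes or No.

No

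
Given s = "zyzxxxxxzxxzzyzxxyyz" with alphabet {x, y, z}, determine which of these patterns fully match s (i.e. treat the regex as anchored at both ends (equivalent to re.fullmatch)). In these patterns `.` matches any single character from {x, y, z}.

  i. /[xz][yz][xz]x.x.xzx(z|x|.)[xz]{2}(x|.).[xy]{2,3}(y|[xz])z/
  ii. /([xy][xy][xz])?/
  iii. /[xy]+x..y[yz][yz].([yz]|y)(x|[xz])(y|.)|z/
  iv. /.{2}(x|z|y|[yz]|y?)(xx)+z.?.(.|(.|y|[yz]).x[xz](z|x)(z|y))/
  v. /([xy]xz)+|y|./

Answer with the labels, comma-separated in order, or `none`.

i → match
ii → no match
iii → no match
iv → no match
v → no match

i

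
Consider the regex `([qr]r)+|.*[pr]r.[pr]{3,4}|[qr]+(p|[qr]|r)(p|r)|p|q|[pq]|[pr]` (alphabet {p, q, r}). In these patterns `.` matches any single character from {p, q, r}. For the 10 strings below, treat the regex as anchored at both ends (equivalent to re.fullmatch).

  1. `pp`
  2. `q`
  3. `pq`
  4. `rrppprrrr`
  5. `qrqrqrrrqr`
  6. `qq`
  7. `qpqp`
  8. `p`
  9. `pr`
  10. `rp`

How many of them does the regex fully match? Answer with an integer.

3

1 → no match
2 → match
3 → no match
4 → no match
5 → match
6 → no match
7 → no match
8 → match
9 → no match
10 → no match
Total matched: 3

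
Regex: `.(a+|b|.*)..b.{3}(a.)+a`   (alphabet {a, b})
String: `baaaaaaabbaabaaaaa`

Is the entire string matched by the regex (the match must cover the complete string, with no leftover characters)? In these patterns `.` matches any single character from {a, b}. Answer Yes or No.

Yes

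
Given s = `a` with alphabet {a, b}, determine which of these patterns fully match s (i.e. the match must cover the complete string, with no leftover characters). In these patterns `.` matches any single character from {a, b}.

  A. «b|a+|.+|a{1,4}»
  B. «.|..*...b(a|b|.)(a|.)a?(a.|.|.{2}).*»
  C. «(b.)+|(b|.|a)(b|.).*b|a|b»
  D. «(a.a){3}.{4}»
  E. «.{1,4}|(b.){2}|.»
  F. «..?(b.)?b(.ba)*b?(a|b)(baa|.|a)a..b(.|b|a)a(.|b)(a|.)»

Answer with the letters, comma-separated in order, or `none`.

A, B, C, E

A → match
B → match
C → match
D → no match
E → match
F → no match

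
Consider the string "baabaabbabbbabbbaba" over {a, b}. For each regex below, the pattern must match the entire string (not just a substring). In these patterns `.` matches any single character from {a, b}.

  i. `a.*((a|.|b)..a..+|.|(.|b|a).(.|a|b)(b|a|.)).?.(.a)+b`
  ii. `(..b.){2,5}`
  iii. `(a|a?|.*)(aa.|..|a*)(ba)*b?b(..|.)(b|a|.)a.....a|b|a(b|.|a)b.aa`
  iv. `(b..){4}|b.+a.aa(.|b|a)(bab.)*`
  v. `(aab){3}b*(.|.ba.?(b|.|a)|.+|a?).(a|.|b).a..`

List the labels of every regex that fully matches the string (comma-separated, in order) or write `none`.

i → no match — must start with "a"
ii → no match
iii → match
iv → match
v → no match — must start with "aab"

iii, iv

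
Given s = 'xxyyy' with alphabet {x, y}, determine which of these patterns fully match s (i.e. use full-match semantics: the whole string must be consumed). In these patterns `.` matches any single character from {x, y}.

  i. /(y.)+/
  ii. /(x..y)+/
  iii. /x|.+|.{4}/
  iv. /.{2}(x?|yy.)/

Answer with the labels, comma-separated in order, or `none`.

iii, iv

i → no match — must start with 'y'
ii → no match
iii → match
iv → match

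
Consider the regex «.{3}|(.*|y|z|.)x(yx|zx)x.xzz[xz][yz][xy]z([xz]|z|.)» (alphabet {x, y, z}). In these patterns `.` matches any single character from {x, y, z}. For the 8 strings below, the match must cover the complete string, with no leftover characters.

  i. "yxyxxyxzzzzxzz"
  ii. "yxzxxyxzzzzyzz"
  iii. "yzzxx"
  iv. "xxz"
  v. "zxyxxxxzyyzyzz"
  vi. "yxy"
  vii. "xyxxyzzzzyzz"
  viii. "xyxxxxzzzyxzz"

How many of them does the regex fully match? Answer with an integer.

5

i → match
ii → match
iii → no match
iv → match
v → no match
vi → match
vii → no match
viii → match
Total matched: 5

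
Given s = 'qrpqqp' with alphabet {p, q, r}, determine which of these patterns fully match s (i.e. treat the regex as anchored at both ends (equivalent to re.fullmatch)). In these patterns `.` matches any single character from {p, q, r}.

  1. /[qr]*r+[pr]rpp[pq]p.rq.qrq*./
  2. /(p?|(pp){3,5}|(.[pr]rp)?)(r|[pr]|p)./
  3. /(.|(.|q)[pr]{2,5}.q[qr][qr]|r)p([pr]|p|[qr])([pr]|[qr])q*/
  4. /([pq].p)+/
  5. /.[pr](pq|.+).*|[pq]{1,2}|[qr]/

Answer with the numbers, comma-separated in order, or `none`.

4, 5

1 → no match
2 → no match
3 → no match
4 → match
5 → match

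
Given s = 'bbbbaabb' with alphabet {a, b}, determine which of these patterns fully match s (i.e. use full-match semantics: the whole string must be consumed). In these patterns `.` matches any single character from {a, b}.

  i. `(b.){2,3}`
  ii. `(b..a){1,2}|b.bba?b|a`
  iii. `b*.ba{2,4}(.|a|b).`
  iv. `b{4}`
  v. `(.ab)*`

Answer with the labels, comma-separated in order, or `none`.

i → no match
ii → no match
iii → match
iv → no match
v → no match

iii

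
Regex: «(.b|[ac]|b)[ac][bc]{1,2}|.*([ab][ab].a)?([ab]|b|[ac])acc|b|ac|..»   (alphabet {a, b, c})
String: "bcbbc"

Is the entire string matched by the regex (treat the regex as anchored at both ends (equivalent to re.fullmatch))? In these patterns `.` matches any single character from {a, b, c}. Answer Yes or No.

No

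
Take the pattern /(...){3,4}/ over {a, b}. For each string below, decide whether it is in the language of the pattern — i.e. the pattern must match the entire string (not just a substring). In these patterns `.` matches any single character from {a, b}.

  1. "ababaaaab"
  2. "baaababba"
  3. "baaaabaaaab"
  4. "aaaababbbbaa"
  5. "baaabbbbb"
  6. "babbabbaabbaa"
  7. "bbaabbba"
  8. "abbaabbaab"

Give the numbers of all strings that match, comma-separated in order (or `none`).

1, 2, 4, 5

1 → match
2 → match
3 → no match
4 → match
5 → match
6 → no match
7 → no match
8 → no match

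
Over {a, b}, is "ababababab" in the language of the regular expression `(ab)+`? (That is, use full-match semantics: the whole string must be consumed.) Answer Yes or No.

Yes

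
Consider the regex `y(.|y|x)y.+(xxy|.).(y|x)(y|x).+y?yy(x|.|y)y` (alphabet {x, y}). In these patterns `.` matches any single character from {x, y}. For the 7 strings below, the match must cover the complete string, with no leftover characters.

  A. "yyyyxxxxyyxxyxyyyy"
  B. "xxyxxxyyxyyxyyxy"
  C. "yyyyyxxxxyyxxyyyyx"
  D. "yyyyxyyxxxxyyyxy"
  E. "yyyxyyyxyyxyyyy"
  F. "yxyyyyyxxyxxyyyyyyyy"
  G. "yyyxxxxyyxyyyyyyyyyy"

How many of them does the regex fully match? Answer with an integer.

A → match
B → no match — must start with "y"
C → no match — must end with "y"
D → match
E → match
F → match
G → match
Total matched: 5

5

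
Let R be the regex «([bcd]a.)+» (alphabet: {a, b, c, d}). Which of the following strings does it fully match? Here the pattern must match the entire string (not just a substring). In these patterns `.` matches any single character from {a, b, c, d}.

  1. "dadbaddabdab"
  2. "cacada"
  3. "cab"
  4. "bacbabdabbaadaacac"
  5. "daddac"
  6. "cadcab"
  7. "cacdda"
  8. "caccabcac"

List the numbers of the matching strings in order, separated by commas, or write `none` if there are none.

1, 3, 4, 5, 6, 8

1 → match
2 → no match
3 → match
4 → match
5 → match
6 → match
7 → no match
8 → match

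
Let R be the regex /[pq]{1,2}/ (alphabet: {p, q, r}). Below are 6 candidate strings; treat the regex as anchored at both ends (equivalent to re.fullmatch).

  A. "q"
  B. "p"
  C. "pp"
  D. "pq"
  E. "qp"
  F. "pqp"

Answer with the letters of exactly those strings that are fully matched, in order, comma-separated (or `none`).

A, B, C, D, E

A → match
B → match
C → match
D → match
E → match
F → no match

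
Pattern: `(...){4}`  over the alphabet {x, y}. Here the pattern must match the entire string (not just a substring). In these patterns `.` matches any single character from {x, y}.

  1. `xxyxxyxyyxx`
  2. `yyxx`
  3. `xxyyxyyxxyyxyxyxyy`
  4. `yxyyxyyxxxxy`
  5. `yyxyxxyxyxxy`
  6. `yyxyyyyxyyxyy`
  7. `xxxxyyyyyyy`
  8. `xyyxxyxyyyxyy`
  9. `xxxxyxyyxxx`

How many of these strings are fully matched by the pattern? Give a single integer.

2

1 → no match
2 → no match
3 → no match
4 → match
5 → match
6 → no match
7 → no match
8 → no match
9 → no match
Total matched: 2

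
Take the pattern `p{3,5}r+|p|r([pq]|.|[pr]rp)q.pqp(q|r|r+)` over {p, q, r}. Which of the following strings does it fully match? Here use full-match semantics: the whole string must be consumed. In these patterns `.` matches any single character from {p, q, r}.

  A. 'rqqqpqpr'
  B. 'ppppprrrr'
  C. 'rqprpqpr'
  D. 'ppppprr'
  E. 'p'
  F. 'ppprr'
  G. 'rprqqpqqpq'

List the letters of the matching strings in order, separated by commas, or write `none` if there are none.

A, B, D, E, F

A → match
B → match
C → no match
D → match
E → match
F → match
G → no match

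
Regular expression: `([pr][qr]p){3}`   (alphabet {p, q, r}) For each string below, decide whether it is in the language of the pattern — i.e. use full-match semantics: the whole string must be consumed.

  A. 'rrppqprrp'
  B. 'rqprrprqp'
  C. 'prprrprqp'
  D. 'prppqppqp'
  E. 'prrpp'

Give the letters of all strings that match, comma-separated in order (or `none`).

A, B, C, D

A. 'rrppqprrp' → match
B. 'rqprrprqp' → match
C. 'prprrprqp' → match
D. 'prppqppqp' → match
E. 'prrpp' → no match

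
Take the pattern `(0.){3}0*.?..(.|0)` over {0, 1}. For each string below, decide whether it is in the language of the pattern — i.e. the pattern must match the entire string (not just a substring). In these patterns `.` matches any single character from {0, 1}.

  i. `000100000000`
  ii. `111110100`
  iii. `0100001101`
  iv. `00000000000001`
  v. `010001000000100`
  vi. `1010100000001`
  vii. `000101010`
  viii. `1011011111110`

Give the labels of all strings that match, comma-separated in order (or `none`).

i, iii, iv, v, vii

i → match
ii → no match — must start with `0`
iii → match
iv → match
v → match
vi → no match — must start with `0`
vii → match
viii → no match — must start with `0`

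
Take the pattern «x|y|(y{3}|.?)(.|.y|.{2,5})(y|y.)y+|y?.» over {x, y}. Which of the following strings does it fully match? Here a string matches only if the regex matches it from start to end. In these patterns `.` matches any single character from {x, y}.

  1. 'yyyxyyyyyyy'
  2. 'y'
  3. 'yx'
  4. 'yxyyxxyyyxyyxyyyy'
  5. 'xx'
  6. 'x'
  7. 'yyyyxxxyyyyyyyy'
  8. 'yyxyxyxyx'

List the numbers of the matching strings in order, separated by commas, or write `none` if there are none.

1, 2, 3, 6, 7

1 → match
2 → match
3 → match
4 → no match
5 → no match
6 → match
7 → match
8 → no match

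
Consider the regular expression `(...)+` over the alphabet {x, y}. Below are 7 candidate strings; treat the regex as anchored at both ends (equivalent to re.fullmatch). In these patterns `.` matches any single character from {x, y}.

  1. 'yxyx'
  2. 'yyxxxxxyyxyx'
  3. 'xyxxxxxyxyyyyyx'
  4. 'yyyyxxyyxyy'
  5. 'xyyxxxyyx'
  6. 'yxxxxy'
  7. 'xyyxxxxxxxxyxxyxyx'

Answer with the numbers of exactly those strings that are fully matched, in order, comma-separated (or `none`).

1 → no match
2 → match
3 → match
4 → no match
5 → match
6 → match
7 → match

2, 3, 5, 6, 7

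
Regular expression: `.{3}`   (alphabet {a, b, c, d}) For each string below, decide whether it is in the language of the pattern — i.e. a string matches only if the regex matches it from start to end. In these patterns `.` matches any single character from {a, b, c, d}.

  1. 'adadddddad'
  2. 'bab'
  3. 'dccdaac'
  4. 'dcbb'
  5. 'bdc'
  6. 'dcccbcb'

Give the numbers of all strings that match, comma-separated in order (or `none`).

2, 5

1 → no match
2 → match
3 → no match
4 → no match
5 → match
6 → no match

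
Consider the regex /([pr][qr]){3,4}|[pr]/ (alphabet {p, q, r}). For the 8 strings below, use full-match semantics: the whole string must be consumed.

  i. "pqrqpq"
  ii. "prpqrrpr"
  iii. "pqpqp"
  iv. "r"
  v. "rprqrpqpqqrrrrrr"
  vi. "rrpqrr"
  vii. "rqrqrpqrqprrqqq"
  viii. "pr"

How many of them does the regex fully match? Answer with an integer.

i → match
ii → match
iii → no match
iv → match
v → no match
vi → match
vii → no match
viii → no match
Total matched: 4

4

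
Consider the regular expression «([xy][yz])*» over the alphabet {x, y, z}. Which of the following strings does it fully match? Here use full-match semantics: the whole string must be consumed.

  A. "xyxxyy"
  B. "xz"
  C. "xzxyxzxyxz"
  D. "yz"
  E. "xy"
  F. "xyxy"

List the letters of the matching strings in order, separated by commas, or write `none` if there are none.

B, C, D, E, F

A → no match
B → match
C → match
D → match
E → match
F → match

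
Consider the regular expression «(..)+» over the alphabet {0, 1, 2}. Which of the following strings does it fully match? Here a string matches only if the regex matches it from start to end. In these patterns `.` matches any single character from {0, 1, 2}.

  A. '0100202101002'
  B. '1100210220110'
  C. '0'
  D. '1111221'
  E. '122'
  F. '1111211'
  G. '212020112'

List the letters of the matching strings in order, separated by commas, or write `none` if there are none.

none

A → no match
B → no match
C. '0' → no match
D. '1111221' → no match
E. '122' → no match
F. '1111211' → no match
G. '212020112' → no match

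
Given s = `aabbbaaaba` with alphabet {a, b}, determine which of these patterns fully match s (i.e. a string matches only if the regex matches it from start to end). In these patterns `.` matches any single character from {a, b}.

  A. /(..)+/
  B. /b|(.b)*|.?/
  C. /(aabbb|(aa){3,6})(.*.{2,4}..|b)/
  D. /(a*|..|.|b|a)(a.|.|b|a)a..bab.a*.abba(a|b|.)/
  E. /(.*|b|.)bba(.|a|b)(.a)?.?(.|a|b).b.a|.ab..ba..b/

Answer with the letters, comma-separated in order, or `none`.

A → match
B → no match
C → match
D → no match
E → no match

A, C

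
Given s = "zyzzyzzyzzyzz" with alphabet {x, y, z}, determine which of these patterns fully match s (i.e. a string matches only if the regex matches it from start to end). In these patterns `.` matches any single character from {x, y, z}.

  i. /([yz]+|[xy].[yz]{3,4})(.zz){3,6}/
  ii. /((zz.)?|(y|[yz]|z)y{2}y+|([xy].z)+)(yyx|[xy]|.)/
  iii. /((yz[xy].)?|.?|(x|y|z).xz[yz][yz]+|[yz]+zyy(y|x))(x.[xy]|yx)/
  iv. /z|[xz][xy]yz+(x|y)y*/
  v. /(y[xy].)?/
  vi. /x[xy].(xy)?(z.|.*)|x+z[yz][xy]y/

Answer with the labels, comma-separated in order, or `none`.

i → match
ii → no match
iii → no match
iv → no match
v → no match
vi → no match — must start with "x"

i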